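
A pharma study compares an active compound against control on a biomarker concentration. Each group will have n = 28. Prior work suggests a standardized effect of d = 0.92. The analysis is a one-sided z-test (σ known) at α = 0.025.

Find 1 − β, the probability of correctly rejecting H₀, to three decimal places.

Power ≈ 0.931

Noncentrality parameter: λ = d·√(n/2) = 0.92 × √(28/2) = 3.4423
One-sided α = 0.025 → critical value z_{0.025} = 1.960.
Power = Φ(λ − 1.960) = Φ(1.482) = 0.9309.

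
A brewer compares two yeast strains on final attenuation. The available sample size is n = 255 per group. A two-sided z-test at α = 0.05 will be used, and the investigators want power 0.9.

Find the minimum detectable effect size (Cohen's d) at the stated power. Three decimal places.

d ≈ 0.287

Required noncentrality: δ = z_{0.025} + z_{0.10} = 1.960 + 1.282 = 3.242.
(The second rejection-region term Φ(−δ − z_{α/2}) is negligible and dropped.)
δ = d·√(n/2) ⇒ d = δ/√(n/2) = 3.242/√(255/2) = 0.2871.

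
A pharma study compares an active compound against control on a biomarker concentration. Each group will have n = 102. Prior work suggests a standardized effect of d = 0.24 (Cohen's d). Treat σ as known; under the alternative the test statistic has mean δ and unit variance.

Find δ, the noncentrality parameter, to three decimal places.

δ ≈ 1.714

The noncentrality parameter scales effect size by the design's sample-size factor: δ = d·√(n/2) = 0.24 × √(102/2) = 1.7139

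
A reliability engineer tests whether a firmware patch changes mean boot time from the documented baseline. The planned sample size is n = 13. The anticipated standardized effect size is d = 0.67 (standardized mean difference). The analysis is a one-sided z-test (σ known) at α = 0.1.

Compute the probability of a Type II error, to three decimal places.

Noncentrality parameter: δ = d·√n = 0.67 × √13 = 2.4157
Critical value for a one-sided test at α = 0.1: z_α = 1.282.
Power = Φ(δ − 1.282) = Φ(1.134) = 0.8716.
Type II error: β = 1 − power = 1 − 0.8716 = 0.1284.

β ≈ 0.128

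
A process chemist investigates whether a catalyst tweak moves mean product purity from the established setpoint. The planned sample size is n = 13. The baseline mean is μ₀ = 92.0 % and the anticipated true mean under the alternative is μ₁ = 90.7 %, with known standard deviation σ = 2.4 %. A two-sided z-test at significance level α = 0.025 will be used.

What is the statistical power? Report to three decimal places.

Standardized effect: d = |μ₁ − μ₀| / σ = |90.7 − 92.0| / 2.4 = 0.5417
Noncentrality parameter: δ = d·√n = 0.5417 × √13 = 1.9530
Critical value for a two-sided test at α = 0.025: z_{α/2} = 2.241.
Power = Φ(δ − 2.241) + Φ(−δ − 2.241) = Φ(-0.288) + Φ(-4.194) = 0.3865 + 0.0000 = 0.3865.

Power ≈ 0.387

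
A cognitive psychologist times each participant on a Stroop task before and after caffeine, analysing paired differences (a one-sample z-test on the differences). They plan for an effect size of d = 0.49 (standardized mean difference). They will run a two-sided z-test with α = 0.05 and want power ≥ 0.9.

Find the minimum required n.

n = 44

Set Φ(δ − 1.960) = 0.9; then δ − 1.960 = Φ⁻¹(0.9) = 1.282, giving δ = 3.242.
(For δ > 0 the lower-tail rejection region contributes negligibly to power, so the one-term inversion is standard.)
δ = d·√n ⇒ n = (δ/d)² = (3.242 / 0.49)² = 43.76.
Round up to the next whole unit.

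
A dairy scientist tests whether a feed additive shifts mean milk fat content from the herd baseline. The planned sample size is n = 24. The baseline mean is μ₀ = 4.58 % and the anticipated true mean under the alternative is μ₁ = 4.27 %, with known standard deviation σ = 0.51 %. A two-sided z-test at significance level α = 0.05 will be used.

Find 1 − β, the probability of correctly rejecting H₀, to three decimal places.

Standardized effect: d = |μ₁ − μ₀| / σ = |4.27 − 4.58| / 0.51 = 0.6078
Noncentrality parameter: δ = d·√n = 0.6078 × √24 = 2.9778
Critical value for a two-sided test at α = 0.05: z_{α/2} = 1.960.
Power = Φ(δ − 1.960) + Φ(−δ − 1.960) = Φ(1.018) + Φ(-4.938) = 0.8456 + 0.0000 = 0.8456.

Power ≈ 0.846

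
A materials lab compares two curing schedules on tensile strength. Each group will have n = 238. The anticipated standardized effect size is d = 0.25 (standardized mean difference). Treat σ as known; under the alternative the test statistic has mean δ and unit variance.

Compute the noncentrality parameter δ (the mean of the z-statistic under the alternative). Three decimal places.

δ = d·√(n/2) = 0.25 × √(238/2) = 2.7272

δ ≈ 2.727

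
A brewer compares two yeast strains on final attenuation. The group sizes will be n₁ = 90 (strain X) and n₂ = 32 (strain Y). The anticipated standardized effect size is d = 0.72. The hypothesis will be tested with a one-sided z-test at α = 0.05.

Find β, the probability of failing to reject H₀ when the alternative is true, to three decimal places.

β ≈ 0.032

Noncentrality parameter: δ = d / √(1/n₁ + 1/n₂) = 0.72 / √(1/90 + 1/32) = 3.4982
One-sided α = 0.05 → critical value z_{0.05} = 1.645.
Power = Φ(δ − 1.645) = Φ(1.853) = 0.9681.
Type II error: β = 1 − power = 1 − 0.9681 = 0.0319.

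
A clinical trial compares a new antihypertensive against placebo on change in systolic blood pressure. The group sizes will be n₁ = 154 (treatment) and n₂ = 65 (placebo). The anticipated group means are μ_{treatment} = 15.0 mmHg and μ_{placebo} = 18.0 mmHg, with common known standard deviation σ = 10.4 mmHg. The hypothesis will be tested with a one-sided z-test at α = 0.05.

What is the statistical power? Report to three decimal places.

Standardized effect: d = |μ_{treatment} − μ_{placebo}| / σ = |15.0 − 18.0| / 10.4 = 0.2885
Noncentrality parameter: δ = d / √(1/n₁ + 1/n₂) = 0.2885 / √(1/154 + 1/65) = 1.9502
Critical value for a one-sided test at α = 0.05: z_α = 1.645.
Power = P(Z > 1.645 − δ) = Φ(0.305) = 0.6200.

Power ≈ 0.620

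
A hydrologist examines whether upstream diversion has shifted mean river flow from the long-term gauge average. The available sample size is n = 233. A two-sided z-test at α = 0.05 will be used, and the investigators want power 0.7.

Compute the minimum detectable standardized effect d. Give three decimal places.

Need Φ(δ − 1.960) = 0.7, so δ = 1.960 + 0.524 = 2.484.
(Lower-tail contribution to power is negligible for δ > 0.)
δ = d·√n ⇒ d = δ/√n = 2.484/√233 = 0.1628.

d ≈ 0.163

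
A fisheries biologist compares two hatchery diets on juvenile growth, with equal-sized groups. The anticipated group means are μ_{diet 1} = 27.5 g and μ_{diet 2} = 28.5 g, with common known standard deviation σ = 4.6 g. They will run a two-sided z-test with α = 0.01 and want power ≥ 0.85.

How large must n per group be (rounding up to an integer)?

Standardized effect: d = |μ_{diet 1} − μ_{diet 2}| / σ = |27.5 − 28.5| / 4.6 = 0.2174
Set Φ(δ − 2.576) = 0.85; then δ − 2.576 = Φ⁻¹(0.85) = 1.036, giving δ = 3.612.
(For δ > 0 the lower-tail rejection region contributes negligibly to power, so the one-term inversion is standard.)
δ = d·√(n/2) ⇒ n = 2(δ/d)² = 2 × (3.612 / 0.2174)² = 552.21.
Round up to the next whole unit.

n = 553 per group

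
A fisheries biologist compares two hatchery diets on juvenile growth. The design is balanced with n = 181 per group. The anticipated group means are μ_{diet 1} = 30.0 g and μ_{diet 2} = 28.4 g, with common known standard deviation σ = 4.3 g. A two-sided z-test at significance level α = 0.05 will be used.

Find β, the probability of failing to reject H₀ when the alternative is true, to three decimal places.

β ≈ 0.057

Standardized effect: d = |μ_{diet 1} − μ_{diet 2}| / σ = |30.0 − 28.4| / 4.3 = 0.3721
Noncentrality parameter: δ = d·√(n/2) = 0.3721 × √(181/2) = 3.5398
Critical value for a two-sided test at α = 0.05: z_{α/2} = 1.960.
Power = Φ(δ − 1.960) + Φ(−δ − 1.960) = Φ(1.580) + Φ(-5.500) = 0.9429 + 0.0000 = 0.9429.
Type II error: β = 1 − power = 1 − 0.9429 = 0.0571.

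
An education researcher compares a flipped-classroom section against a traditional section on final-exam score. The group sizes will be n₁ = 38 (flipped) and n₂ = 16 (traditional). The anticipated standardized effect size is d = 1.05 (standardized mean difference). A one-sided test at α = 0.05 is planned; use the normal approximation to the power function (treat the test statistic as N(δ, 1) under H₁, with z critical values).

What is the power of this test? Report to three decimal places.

Noncentrality parameter: δ = d / √(1/n₁ + 1/n₂) = 1.05 / √(1/38 + 1/16) = 3.5233
One-sided α = 0.05 → critical value z_{0.05} = 1.645.
Power = P(Z > 1.645 − δ) = Φ(1.878) = 0.9698.

Power ≈ 0.970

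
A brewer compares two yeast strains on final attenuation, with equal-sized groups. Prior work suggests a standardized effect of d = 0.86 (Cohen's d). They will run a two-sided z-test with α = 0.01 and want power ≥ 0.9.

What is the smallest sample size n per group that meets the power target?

n = 41 per group

Set Φ(δ − 2.576) = 0.9; then δ − 2.576 = Φ⁻¹(0.9) = 1.282, giving δ = 3.857.
(Ignoring the negligible lower-tail rejection probability gives the usual closed-form inversion.)
δ = d·√(n/2) ⇒ n = 2(δ/d)² = 2 × (3.857 / 0.86)² = 40.24.
Round up to the next whole unit.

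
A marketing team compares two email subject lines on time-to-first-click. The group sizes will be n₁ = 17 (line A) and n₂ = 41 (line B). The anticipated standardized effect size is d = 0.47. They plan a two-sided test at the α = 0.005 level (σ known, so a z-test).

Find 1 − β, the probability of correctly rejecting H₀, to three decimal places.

Noncentrality parameter: λ = d / √(1/n₁ + 1/n₂) = 0.47 / √(1/17 + 1/41) = 1.6293
Two-sided α = 0.005 → critical value z_{0.0025} = 2.807.
Power = Φ(λ − 2.807) + Φ(−λ − 2.807) = Φ(-1.178) + Φ(-4.436) = 0.1195 + 0.0000 = 0.1195.

Power ≈ 0.119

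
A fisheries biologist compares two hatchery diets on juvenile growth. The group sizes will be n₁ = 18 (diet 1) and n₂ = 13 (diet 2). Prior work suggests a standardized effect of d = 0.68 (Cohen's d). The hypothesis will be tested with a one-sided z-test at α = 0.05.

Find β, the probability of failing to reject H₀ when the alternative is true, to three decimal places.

Noncentrality parameter: δ = d / √(1/n₁ + 1/n₂) = 0.68 / √(1/18 + 1/13) = 1.8683
Critical value for a one-sided test at α = 0.05: z_α = 1.645.
Power = Φ(δ − 1.645) = Φ(0.223) = 0.5884.
Type II error: β = 1 − power = 1 − 0.5884 = 0.4116.

β ≈ 0.412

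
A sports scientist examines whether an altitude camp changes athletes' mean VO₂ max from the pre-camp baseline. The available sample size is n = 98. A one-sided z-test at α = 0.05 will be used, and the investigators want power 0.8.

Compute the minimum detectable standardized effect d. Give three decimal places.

Need Φ(δ − 1.645) = 0.8, so δ = 1.645 + 0.842 = 2.486.
δ = d·√n ⇒ d = δ/√n = 2.486/√98 = 0.2512.

d ≈ 0.251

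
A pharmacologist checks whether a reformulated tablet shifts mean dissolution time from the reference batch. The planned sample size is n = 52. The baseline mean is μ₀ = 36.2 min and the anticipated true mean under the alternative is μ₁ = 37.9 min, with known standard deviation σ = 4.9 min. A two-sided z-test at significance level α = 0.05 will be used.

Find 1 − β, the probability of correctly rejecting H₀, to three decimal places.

Power ≈ 0.706

Standardized effect: d = |μ₁ − μ₀| / σ = |37.9 − 36.2| / 4.9 = 0.3469
Noncentrality parameter: δ = d·√n = 0.3469 × √52 = 2.5018
Critical value for a two-sided test at α = 0.05: z_{α/2} = 1.960.
Power = Φ(δ − 1.960) + Φ(−δ − 1.960) = Φ(0.542) + Φ(-4.462) = 0.7060 + 0.0000 = 0.7060.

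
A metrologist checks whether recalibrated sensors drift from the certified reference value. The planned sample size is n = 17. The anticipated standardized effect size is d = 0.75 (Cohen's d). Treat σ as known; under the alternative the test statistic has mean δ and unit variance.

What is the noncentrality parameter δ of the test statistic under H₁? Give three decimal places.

The noncentrality parameter scales effect size by the design's sample-size factor: δ = d·√n = 0.75 × √17 = 3.0923

δ ≈ 3.092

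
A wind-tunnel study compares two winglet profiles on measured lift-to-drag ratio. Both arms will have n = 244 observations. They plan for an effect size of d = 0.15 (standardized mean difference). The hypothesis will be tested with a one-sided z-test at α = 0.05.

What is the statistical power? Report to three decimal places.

Noncentrality parameter: δ = d·√(n/2) = 0.15 × √(244/2) = 1.6568
Critical value for a one-sided test at α = 0.05: z_α = 1.645.
Power = P(Z > 1.645 − δ) = Φ(0.012) = 0.5048.

Power ≈ 0.505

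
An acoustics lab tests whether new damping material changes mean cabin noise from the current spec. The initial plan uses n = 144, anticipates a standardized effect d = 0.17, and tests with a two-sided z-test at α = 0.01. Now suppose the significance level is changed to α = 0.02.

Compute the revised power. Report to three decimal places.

Power ≈ 0.387

δ = d·√n = 0.17 × √144 = 2.0400 (unchanged). New critical value: z_{0.01} = 2.326.
Revised power = Φ(δ − 2.326) + Φ(−δ − 2.326) = Φ(-0.286) + Φ(-4.366) = 0.3873 + 0.0000 = 0.3873.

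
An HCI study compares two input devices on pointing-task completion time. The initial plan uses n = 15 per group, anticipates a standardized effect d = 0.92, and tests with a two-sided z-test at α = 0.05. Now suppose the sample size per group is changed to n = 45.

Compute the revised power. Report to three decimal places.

With n = 45 per group: δ = d·√(n/2) = 0.92 × √(45/2) = 4.3639. Critical value z_{0.025} = 1.960.
Revised power = Φ(δ − 1.960) + Φ(−δ − 1.960) = Φ(2.404) + Φ(-6.324) = 0.9919 + 0.0000 = 0.9919.

Power ≈ 0.992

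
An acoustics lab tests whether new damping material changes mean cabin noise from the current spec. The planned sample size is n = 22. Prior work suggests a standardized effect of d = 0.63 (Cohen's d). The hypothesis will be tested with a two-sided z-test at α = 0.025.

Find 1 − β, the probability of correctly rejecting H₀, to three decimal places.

Noncentrality parameter: δ = d·√n = 0.63 × √22 = 2.9550
Critical value for a two-sided test at α = 0.025: z_{α/2} = 2.241.
Power = Φ(δ − 2.241) + Φ(−δ − 2.241) = Φ(0.714) + Φ(-5.196) = 0.7623 + 0.0000 = 0.7623.

Power ≈ 0.762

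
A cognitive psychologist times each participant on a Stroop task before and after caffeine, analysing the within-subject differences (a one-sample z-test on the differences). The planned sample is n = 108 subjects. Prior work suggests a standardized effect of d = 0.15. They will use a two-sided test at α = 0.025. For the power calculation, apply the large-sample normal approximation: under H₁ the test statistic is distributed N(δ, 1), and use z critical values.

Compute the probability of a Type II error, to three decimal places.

Noncentrality parameter: δ = d·√n = 0.15 × √108 = 1.5588
Critical value for a two-sided test at α = 0.025: z_{α/2} = 2.241.
Power = Φ(δ − 2.241) + Φ(−δ − 2.241) = Φ(-0.683) + Φ(-3.800) = 0.2474 + 0.0001 = 0.2475.
Type II error: β = 1 − power = 1 − 0.2475 = 0.7525.

β ≈ 0.752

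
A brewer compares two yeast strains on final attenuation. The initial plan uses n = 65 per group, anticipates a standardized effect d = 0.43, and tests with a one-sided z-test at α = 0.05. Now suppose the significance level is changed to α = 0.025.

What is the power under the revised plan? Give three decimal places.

δ = d·√(n/2) = 0.43 × √(65/2) = 2.4514 (unchanged). New critical value: z_{0.025} = 1.960.
Revised power = P(Z > 1.960 − δ) = Φ(0.491) = 0.6884.

Power ≈ 0.688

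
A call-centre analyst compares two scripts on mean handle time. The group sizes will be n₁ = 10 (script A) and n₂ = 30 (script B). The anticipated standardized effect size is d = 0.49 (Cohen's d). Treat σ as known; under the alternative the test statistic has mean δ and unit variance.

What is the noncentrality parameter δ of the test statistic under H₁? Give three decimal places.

δ = d / √(1/n₁ + 1/n₂) = 0.49 / √(1/10 + 1/30) = 1.3419

δ ≈ 1.342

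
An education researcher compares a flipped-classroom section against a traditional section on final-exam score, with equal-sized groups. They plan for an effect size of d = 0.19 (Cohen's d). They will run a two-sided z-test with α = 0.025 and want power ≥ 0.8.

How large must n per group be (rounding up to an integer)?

n = 527 per group

For power 0.8 need Φ(δ − z_{0.0125}) = 0.8, so δ = z_{0.0125} + z_{0.20} = 2.241 + 0.842 = 3.083.
(The Φ(−δ − z_{α/2}) term is vanishingly small for δ > 0 and is dropped in the standard sample-size formula.)
δ = d·√(n/2) ⇒ n = 2(δ/d)² = 2 × (3.083 / 0.19)² = 526.59.
Rounding up, n = 527 per group.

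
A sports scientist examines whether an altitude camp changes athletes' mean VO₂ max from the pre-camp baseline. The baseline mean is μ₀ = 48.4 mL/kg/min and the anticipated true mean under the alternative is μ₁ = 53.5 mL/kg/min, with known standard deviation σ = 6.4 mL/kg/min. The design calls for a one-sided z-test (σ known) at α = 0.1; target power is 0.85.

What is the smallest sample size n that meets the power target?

n = 9

Standardized effect: d = |μ₁ − μ₀| / σ = |53.5 − 48.4| / 6.4 = 0.7969
Set Φ(δ − 1.282) = 0.85; then δ − 1.282 = Φ⁻¹(0.85) = 1.036, giving δ = 2.318.
δ = d·√n ⇒ n = (δ/d)² = (2.318 / 0.7969)² = 8.46.
Rounding up, n = 9.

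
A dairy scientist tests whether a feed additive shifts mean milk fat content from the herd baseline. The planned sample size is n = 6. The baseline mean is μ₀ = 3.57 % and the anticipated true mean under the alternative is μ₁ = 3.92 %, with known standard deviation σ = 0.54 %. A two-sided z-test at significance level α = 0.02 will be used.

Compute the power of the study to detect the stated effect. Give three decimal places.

Standardized effect: d = |μ₁ − μ₀| / σ = |3.92 − 3.57| / 0.54 = 0.6481
Noncentrality parameter: δ = d·√n = 0.6481 × √6 = 1.5876
Two-sided α = 0.02 → critical value z_{0.01} = 2.326.
Power = Φ(δ − 2.326) + Φ(−δ − 2.326) = Φ(-0.739) + Φ(-3.914) = 0.2300 + 0.0000 = 0.2301.

Power ≈ 0.230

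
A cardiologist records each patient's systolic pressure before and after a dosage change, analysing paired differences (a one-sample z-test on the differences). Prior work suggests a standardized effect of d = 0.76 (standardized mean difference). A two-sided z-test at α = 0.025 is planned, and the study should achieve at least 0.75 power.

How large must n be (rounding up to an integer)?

n = 15

Set Φ(δ − 2.241) = 0.75; then δ − 2.241 = Φ⁻¹(0.75) = 0.674, giving δ = 2.916.
(Ignoring the negligible lower-tail rejection probability gives the usual closed-form inversion.)
δ = d·√n ⇒ n = (δ/d)² = (2.916 / 0.76)² = 14.72.
Round up to the next whole unit.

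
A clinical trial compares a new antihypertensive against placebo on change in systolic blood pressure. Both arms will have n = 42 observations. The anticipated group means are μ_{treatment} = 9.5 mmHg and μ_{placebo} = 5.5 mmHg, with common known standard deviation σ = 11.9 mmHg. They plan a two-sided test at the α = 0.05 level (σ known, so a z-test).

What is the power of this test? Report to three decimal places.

Power ≈ 0.338

Standardized effect: d = |μ_{treatment} − μ_{placebo}| / σ = |9.5 − 5.5| / 11.9 = 0.3361
Noncentrality parameter: δ = d·√(n/2) = 0.3361 × √(42/2) = 1.5404
Two-sided α = 0.05 → critical value z_{0.025} = 1.960.
Power = Φ(δ − 1.960) + Φ(−δ − 1.960) = Φ(-0.420) + Φ(-3.500) = 0.3374 + 0.0002 = 0.3376.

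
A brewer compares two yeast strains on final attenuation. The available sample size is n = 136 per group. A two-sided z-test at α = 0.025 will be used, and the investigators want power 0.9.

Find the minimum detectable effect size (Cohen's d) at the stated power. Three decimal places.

d ≈ 0.427

Required noncentrality: δ = z_{0.0125} + z_{0.10} = 2.241 + 1.282 = 3.523.
(Lower-tail contribution to power is negligible for δ > 0.)
δ = d·√(n/2) ⇒ d = δ/√(n/2) = 3.523/√(136/2) = 0.4272.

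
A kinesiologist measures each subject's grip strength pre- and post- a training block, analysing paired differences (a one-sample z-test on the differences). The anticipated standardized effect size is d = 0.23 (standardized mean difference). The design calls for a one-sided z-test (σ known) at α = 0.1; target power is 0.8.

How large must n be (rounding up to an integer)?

For power 0.8 need Φ(δ − z_{0.1}) = 0.8, so δ = z_{0.1} + z_{0.20} = 1.282 + 0.842 = 2.123.
δ = d·√n ⇒ n = (δ/d)² = (2.123 / 0.23)² = 85.21.
Round up to the next whole unit.

n = 86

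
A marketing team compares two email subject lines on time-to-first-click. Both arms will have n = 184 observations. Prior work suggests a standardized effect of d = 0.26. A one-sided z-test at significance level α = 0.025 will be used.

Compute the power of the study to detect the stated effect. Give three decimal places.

Noncentrality parameter: δ = d·√(n/2) = 0.26 × √(184/2) = 2.4938
Critical value for a one-sided test at α = 0.025: z_α = 1.960.
Power = Φ(δ − 1.960) = Φ(0.534) = 0.7033.

Power ≈ 0.703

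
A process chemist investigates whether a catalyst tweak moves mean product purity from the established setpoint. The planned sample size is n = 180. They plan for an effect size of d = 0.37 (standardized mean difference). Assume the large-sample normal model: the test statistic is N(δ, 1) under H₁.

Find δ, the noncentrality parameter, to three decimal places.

δ = d·√n = 0.37 × √180 = 4.9641

δ ≈ 4.964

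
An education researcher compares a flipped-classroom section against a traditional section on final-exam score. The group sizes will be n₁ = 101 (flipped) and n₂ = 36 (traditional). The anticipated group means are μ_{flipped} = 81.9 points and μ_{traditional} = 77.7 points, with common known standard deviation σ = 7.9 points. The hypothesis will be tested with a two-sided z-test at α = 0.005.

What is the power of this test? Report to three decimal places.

Standardized effect: d = |μ_{flipped} − μ_{traditional}| / σ = |81.9 − 77.7| / 7.9 = 0.5316
Noncentrality parameter: δ = d / √(1/n₁ + 1/n₂) = 0.5316 / √(1/101 + 1/36) = 2.7389
Critical value for a two-sided test at α = 0.005: z_{α/2} = 2.807.
Power = Φ(δ − 2.807) + Φ(−δ − 2.807) = Φ(-0.068) + Φ(-5.546) = 0.4728 + 0.0000 = 0.4728.

Power ≈ 0.473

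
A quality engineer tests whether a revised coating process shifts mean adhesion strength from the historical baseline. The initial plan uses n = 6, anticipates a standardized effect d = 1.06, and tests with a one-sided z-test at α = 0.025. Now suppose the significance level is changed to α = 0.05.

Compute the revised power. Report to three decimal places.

Power ≈ 0.829

δ = d·√n = 1.06 × √6 = 2.5965 (unchanged). New critical value: z_{0.05} = 1.645.
Revised power = Φ(δ − 1.645) = Φ(0.952) = 0.8294.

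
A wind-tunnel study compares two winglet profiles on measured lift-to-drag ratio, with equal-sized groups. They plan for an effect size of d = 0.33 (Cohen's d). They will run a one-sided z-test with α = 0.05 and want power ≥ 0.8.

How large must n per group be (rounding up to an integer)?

n = 114 per group

For power 0.8 need Φ(δ − z_{0.05}) = 0.8, so δ = z_{0.05} + z_{0.20} = 1.645 + 0.842 = 2.486.
δ = d·√(n/2) ⇒ n = 2(δ/d)² = 2 × (2.486 / 0.33)² = 113.55.
Rounding up, n = 114 per group.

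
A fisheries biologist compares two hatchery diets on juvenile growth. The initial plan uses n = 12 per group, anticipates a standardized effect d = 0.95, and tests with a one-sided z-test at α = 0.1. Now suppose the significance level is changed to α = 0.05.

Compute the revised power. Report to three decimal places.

δ = d·√(n/2) = 0.95 × √(12/2) = 2.3270 (unchanged). New critical value: z_{0.05} = 1.645.
Revised power = P(Z > 1.645 − δ) = Φ(0.682) = 0.7524.

Power ≈ 0.752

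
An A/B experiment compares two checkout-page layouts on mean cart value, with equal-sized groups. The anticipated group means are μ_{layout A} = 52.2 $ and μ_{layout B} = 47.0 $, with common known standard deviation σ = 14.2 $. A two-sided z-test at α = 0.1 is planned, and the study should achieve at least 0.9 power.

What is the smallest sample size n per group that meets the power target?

Standardized effect: d = |μ_{layout A} − μ_{layout B}| / σ = |52.2 − 47.0| / 14.2 = 0.3662
Set Φ(δ − 1.645) = 0.9; then δ − 1.645 = Φ⁻¹(0.9) = 1.282, giving δ = 2.926.
(For δ > 0 the lower-tail rejection region contributes negligibly to power, so the one-term inversion is standard.)
δ = d·√(n/2) ⇒ n = 2(δ/d)² = 2 × (2.926 / 0.3662)² = 127.72.
Rounding up, n = 128 per group.

n = 128 per group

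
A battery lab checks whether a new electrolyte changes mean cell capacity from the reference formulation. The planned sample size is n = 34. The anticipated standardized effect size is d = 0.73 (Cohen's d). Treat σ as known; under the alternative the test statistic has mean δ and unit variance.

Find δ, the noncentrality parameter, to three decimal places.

δ ≈ 4.257

δ = d·√n = 0.73 × √34 = 4.2566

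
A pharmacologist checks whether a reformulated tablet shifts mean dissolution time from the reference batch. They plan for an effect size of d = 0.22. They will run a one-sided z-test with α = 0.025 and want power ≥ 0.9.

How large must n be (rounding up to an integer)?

Set Φ(δ − 1.960) = 0.9; then δ − 1.960 = Φ⁻¹(0.9) = 1.282, giving δ = 3.242.
δ = d·√n ⇒ n = (δ/d)² = (3.242 / 0.22)² = 217.10.
Rounding up, n = 218.

n = 218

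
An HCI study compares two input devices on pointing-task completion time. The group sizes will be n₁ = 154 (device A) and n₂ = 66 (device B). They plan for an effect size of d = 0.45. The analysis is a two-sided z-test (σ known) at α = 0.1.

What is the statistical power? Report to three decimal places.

Noncentrality parameter: δ = d / √(1/n₁ + 1/n₂) = 0.45 / √(1/154 + 1/66) = 3.0587
Two-sided α = 0.1 → critical value z_{0.05} = 1.645.
Power = Φ(δ − 1.645) + Φ(−δ − 1.645) = Φ(1.414) + Φ(-4.704) = 0.9213 + 0.0000 = 0.9213.

Power ≈ 0.921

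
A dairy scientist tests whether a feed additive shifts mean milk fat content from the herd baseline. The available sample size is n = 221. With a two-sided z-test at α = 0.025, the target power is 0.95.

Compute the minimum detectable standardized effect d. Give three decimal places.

d ≈ 0.261

Need Φ(δ − 2.241) = 0.95, so δ = 2.241 + 1.645 = 3.886.
(Lower-tail contribution to power is negligible for δ > 0.)
δ = d·√n ⇒ d = δ/√n = 3.886/√221 = 0.2614.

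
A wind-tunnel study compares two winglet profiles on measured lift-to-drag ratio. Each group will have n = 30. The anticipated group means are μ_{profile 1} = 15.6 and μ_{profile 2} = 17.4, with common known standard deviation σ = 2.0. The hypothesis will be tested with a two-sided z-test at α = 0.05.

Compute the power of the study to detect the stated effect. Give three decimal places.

Power ≈ 0.936

Standardized effect: d = |μ_{profile 1} − μ_{profile 2}| / σ = |15.6 − 17.4| / 2.0 = 0.9000
Noncentrality parameter: δ = d·√(n/2) = 0.9000 × √(30/2) = 3.4857
Critical value for a two-sided test at α = 0.05: z_{α/2} = 1.960.
Power = Φ(δ − 1.960) + Φ(−δ − 1.960) = Φ(1.526) + Φ(-5.446) = 0.9365 + 0.0000 = 0.9365.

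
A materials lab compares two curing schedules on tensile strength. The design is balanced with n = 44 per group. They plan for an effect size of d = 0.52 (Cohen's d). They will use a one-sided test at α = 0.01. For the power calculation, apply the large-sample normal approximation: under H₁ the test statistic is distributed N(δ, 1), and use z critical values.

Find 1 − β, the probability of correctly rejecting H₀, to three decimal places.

Power ≈ 0.545

Noncentrality parameter: λ = d·√(n/2) = 0.52 × √(44/2) = 2.4390
One-sided α = 0.01 → critical value z_{0.01} = 2.326.
Power = Φ(λ − 2.326) = Φ(0.113) = 0.5449.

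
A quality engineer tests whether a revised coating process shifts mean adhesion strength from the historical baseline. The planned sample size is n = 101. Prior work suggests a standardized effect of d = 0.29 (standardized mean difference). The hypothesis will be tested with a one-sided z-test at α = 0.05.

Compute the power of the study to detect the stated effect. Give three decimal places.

Noncentrality parameter: δ = d·√n = 0.29 × √101 = 2.9145
One-sided α = 0.05 → critical value z_{0.05} = 1.645.
Power = Φ(δ − 1.645) = Φ(1.270) = 0.8979.

Power ≈ 0.898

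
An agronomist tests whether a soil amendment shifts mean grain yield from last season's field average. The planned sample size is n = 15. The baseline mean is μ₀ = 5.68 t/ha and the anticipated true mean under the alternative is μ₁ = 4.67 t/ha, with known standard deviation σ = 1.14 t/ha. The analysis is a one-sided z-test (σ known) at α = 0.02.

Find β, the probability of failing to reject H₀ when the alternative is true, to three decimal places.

Standardized effect: d = |μ₁ − μ₀| / σ = |4.67 − 5.68| / 1.14 = 0.8860
Noncentrality parameter: λ = d·√n = 0.8860 × √15 = 3.4313
One-sided α = 0.02 → critical value z_{0.02} = 2.054.
Power = P(Z > 2.054 − λ) = Φ(1.378) = 0.9158.
Type II error: β = 1 − power = 1 − 0.9158 = 0.0842.

β ≈ 0.084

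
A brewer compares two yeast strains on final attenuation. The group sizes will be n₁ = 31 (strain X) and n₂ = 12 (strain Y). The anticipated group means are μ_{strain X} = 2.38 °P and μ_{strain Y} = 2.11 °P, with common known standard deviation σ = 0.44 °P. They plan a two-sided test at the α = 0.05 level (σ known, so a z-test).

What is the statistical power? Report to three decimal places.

Power ≈ 0.438

Standardized effect: d = |μ_{strain X} − μ_{strain Y}| / σ = |2.38 − 2.11| / 0.44 = 0.6136
Noncentrality parameter: δ = d / √(1/n₁ + 1/n₂) = 0.6136 / √(1/31 + 1/12) = 1.8049
Two-sided α = 0.05 → critical value z_{0.025} = 1.960.
Power = Φ(δ − 1.960) + Φ(−δ − 1.960) = Φ(-0.155) + Φ(-3.765) = 0.4384 + 0.0001 = 0.4385.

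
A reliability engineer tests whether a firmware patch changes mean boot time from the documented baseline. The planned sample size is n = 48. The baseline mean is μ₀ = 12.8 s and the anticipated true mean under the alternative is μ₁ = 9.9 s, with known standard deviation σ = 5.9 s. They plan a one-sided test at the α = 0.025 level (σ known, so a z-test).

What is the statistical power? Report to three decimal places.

Standardized effect: d = |μ₁ − μ₀| / σ = |9.9 − 12.8| / 5.9 = 0.4915
Noncentrality parameter: δ = d·√n = 0.4915 × √48 = 3.4054
Critical value for a one-sided test at α = 0.025: z_α = 1.960.
Power = Φ(δ − 1.960) = Φ(1.445) = 0.9258.

Power ≈ 0.926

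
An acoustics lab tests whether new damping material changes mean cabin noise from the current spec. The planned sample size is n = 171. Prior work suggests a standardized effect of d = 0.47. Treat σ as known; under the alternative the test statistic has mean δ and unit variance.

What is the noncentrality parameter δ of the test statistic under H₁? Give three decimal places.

The noncentrality parameter scales effect size by the design's sample-size factor: δ = d·√n = 0.47 × √171 = 6.1460

δ ≈ 6.146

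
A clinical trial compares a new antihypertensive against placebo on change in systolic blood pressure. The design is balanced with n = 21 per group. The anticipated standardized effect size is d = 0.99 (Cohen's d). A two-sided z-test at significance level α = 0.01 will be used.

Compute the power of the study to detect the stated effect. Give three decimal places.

Noncentrality parameter: δ = d·√(n/2) = 0.99 × √(21/2) = 3.2080
Two-sided α = 0.01 → critical value z_{0.005} = 2.576.
Power = Φ(δ − 2.576) + Φ(−δ − 2.576) = Φ(0.632) + Φ(-5.784) = 0.7364 + 0.0000 = 0.7364.

Power ≈ 0.736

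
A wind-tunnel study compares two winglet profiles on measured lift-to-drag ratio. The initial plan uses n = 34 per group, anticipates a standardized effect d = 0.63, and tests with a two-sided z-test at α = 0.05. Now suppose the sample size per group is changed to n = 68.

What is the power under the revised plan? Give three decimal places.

With n = 68 per group: δ = d·√(n/2) = 0.63 × √(68/2) = 3.6735. Critical value z_{0.025} = 1.960.
Revised power = Φ(δ − 1.960) + Φ(−δ − 1.960) = Φ(1.714) + Φ(-5.633) = 0.9567 + 0.0000 = 0.9567.

Power ≈ 0.957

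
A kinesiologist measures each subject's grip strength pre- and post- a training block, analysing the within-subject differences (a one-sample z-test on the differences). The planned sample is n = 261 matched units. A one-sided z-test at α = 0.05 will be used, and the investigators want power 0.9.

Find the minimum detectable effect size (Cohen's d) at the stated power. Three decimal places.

Required noncentrality: δ = z_{0.05} + z_{0.10} = 1.645 + 1.282 = 2.926.
δ = d·√n ⇒ d = δ/√n = 2.926/√261 = 0.1811.

d ≈ 0.181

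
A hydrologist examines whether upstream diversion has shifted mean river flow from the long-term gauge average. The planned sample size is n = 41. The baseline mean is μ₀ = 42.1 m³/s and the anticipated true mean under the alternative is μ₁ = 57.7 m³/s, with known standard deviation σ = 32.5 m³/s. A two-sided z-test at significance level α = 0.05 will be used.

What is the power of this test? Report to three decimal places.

Power ≈ 0.867

Standardized effect: d = |μ₁ − μ₀| / σ = |57.7 − 42.1| / 32.5 = 0.4800
Noncentrality parameter: δ = d·√n = 0.4800 × √41 = 3.0735
Critical value for a two-sided test at α = 0.05: z_{α/2} = 1.960.
Power = Φ(δ − 1.960) + Φ(−δ − 1.960) = Φ(1.114) + Φ(-5.033) = 0.8673 + 0.0000 = 0.8673.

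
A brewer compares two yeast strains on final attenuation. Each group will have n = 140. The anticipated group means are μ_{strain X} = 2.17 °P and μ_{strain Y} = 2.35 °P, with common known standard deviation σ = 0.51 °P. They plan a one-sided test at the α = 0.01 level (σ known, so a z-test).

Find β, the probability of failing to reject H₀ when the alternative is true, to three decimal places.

Standardized effect: d = |μ_{strain X} − μ_{strain Y}| / σ = |2.17 − 2.35| / 0.51 = 0.3529
Noncentrality parameter: δ = d·√(n/2) = 0.3529 × √(140/2) = 2.9529
Critical value for a one-sided test at α = 0.01: z_α = 2.326.
Power = P(Z > 2.326 − δ) = Φ(0.627) = 0.7345.
Type II error: β = 1 − power = 1 − 0.7345 = 0.2655.

β ≈ 0.265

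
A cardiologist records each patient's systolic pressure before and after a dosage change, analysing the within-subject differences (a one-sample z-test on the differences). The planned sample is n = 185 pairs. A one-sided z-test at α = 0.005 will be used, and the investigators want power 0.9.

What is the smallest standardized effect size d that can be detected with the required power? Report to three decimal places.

Required noncentrality: δ = z_{0.005} + z_{0.10} = 2.576 + 1.282 = 3.857.
δ = d·√n ⇒ d = δ/√n = 3.857/√185 = 0.2836.

d ≈ 0.284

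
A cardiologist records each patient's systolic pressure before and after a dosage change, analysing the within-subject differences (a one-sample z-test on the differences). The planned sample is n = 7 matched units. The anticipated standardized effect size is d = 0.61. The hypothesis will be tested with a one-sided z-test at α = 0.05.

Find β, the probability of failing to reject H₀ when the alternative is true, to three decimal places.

β ≈ 0.512

Noncentrality parameter: δ = d·√n = 0.61 × √7 = 1.6139
Critical value for a one-sided test at α = 0.05: z_α = 1.645.
Power = P(Z > 1.645 − δ) = Φ(-0.031) = 0.4877.
Type II error: β = 1 − power = 1 − 0.4877 = 0.5123.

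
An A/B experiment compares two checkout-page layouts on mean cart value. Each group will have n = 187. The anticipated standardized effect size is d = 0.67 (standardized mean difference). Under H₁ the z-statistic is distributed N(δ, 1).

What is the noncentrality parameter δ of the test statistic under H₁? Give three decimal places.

δ ≈ 6.479

δ = d·√(n/2) = 0.67 × √(187/2) = 6.4786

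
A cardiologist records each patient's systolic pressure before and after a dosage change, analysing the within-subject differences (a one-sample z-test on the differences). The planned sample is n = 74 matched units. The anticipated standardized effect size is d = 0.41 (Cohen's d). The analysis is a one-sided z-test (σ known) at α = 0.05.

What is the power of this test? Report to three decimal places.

Noncentrality parameter: δ = d·√n = 0.41 × √74 = 3.5270
One-sided α = 0.05 → critical value z_{0.05} = 1.645.
Power = P(Z > 1.645 − δ) = Φ(1.882) = 0.9701.

Power ≈ 0.970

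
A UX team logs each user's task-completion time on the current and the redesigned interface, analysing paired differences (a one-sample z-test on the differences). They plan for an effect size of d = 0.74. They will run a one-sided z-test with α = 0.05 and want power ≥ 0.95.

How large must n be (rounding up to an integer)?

n = 20

Set Φ(δ − 1.645) = 0.95; then δ − 1.645 = Φ⁻¹(0.95) = 1.645, giving δ = 3.290.
δ = d·√n ⇒ n = (δ/d)² = (3.290 / 0.74)² = 19.76.
Round up to the next whole unit.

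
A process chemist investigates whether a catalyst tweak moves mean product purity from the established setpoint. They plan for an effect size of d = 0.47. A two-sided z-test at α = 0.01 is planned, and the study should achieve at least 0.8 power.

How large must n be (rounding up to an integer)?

Set Φ(δ − 2.576) = 0.8; then δ − 2.576 = Φ⁻¹(0.8) = 0.842, giving δ = 3.417.
(Ignoring the negligible lower-tail rejection probability gives the usual closed-form inversion.)
δ = d·√n ⇒ n = (δ/d)² = (3.417 / 0.47)² = 52.87.
Round up to the next whole unit.

n = 53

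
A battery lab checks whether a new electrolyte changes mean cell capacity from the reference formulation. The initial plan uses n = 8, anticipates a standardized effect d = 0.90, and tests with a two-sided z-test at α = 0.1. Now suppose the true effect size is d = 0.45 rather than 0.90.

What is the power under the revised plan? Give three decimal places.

With d = 0.45: δ = d·√n = 0.45 × √8 = 1.2728. Critical value z_{0.05} = 1.645.
Revised power = Φ(δ − 1.645) + Φ(−δ − 1.645) = Φ(-0.372) + Φ(-2.918) = 0.3549 + 0.0018 = 0.3567.

Power ≈ 0.357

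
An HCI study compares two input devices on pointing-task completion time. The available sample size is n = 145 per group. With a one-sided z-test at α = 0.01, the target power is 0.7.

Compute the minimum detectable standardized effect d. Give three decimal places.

Need Φ(δ − 2.326) = 0.7, so δ = 2.326 + 0.524 = 2.851.
δ = d·√(n/2) ⇒ d = δ/√(n/2) = 2.851/√(145/2) = 0.3348.

d ≈ 0.335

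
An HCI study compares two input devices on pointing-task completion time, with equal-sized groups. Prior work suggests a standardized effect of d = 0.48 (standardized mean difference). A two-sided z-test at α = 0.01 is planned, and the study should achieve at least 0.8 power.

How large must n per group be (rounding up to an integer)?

n = 102 per group

Set Φ(δ − 2.576) = 0.8; then δ − 2.576 = Φ⁻¹(0.8) = 0.842, giving δ = 3.417.
(Ignoring the negligible lower-tail rejection probability gives the usual closed-form inversion.)
δ = d·√(n/2) ⇒ n = 2(δ/d)² = 2 × (3.417 / 0.48)² = 101.38.
Round up to the next whole unit.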